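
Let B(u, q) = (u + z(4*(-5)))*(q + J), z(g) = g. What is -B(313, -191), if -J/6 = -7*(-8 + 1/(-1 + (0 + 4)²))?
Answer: 767953/5 ≈ 1.5359e+5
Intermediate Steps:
J = -1666/5 (J = -(-42)*(-8 + 1/(-1 + (0 + 4)²)) = -(-42)*(-8 + 1/(-1 + 4²)) = -(-42)*(-8 + 1/(-1 + 16)) = -(-42)*(-8 + 1/15) = -(-42)*(-119)/15 = -6*833/15 = -1666/5 ≈ -333.20)
B(u, q) = (-20 + u)*(-1666/5 + q) (B(u, q) = (u + 4*(-5))*(q - 1666/5) = (u - 20)*(-1666/5 + q) = (-20 + u)*(-1666/5 + q))
-B(313, -191) = -(6664 - 20*(-191) - 1666/5*313 - 191*313) = -(6664 + 3820 - 521458/5 - 59783) = -1*(-767953/5) = 767953/5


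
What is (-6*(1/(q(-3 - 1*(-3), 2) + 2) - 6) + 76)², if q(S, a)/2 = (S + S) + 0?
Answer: 11881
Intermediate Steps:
q(S, a) = 4*S (q(S, a) = 2*((S + S) + 0) = 2*(2*S + 0) = 2*(2*S) = 4*S)
(-6*(1/(q(-3 - 1*(-3), 2) + 2) - 6) + 76)² = (-6*(1/(4*(-3 - 1*(-3)) + 2) - 6) + 76)² = (-6*(1/(4*(-3 + 3) + 2) - 6) + 76)² = (-6*(1/(4*0 + 2) - 6) + 76)² = (-6*(1/(0 + 2) - 6) + 76)² = (-6*(1/2 - 6) + 76)² = (-6*(½ - 6) + 76)² = (-6*(-11/2) + 76)² = (33 + 76)² = 109² = 11881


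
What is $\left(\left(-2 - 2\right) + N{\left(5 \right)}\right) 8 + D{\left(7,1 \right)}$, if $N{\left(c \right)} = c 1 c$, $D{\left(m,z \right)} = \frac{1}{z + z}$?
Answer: $\frac{337}{2} \approx 168.5$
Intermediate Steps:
$D{\left(m,z \right)} = \frac{1}{2 z}$
$N{\left(c \right)} = c^{2}$ ($N{\left(c \right)} = c c = c^{2}$)
$\left(\left(-2 - 2\right) + N{\left(5 \right)}\right) 8 + D{\left(7,1 \right)} = \left(\left(-2 - 2\right) + 5^{2}\right) 8 + \frac{1}{2 \cdot 1} = \left(-4 + 25\right) 8 + \frac{1}{2} \cdot 1 = 21 \cdot 8 + \frac{1}{2} = 168 + \frac{1}{2} = \frac{337}{2}$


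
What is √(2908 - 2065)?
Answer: √843 ≈ 29.034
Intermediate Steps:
√(2908 - 2065) = √843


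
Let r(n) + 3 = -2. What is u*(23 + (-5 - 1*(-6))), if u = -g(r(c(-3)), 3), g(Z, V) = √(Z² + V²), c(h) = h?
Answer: -24*√34 ≈ -139.94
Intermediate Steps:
r(n) = -5 (r(n) = -3 - 2 = -5)
g(Z, V) = √(V² + Z²)
u = -√34 (u = -√(3² + (-5)²) = -√(9 + 25) = -√34 ≈ -5.8309)
u*(23 + (-5 - 1*(-6))) = (-√34)*(23 + (-5 - 1*(-6))) = (-√34)*(23 + (-5 + 6)) = (-√34)*(23 + 1) = -√34*24 = -24*√34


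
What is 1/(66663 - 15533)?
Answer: 1/51130 ≈ 1.9558e-5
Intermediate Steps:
1/(66663 - 15533) = 1/51130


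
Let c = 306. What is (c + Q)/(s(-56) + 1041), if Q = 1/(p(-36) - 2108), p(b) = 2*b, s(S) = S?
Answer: 667079/2147300 ≈ 0.31066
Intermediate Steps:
Q = -1/2180 (Q = 1/(2*(-36) - 2108) = 1/(-72 - 2108) = 1/(-2180) = -1/2180 ≈ -0.00045872)
(c + Q)/(s(-56) + 1041) = (306 - 1/2180)/(-56 + 1041) = (667079/2180)/985 = (667079/2180)*(1/985) = 667079/2147300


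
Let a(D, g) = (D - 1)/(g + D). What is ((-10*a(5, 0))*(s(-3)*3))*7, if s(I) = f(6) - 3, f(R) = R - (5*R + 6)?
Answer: 5544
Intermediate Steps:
a(D, g) = (-1 + D)/(D + g)
f(R) = -6 - 4*R (f(R) = R - (6 + 5*R) = R + (-6 - 5*R) = -6 - 4*R)
s(I) = -33 (s(I) = (-6 - 4*6) - 3 = (-6 - 24) - 3 = -30 - 3 = -33)
((-10*a(5, 0))*(s(-3)*3))*7 = ((-10*(-1 + 5)/(5 + 0))*(-33*3))*7 = (-10*4/5*(-99))*7 = (-2*4*(-99))*7 = (-10*⅘*(-99))*7 = -8*(-99)*7 = 792*7 = 5544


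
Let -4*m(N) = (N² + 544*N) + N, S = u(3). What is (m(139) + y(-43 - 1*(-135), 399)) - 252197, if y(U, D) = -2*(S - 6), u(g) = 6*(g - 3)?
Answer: -275954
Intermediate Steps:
u(g) = -18 + 6*g (u(g) = 6*(-3 + g) = -18 + 6*g)
S = 0 (S = -18 + 6*3 = -18 + 18 = 0)
m(N) = -545*N/4 - N²/4 (m(N) = -((N² + 544*N) + N)/4 = -(N² + 545*N)/4 = -545*N/4 - N²/4)
y(U, D) = 12 (y(U, D) = -2*(0 - 6) = -2*(-6) = 12)
(m(139) + y(-43 - 1*(-135), 399)) - 252197 = (-¼*139*(545 + 139) + 12) - 252197 = (-¼*139*684 + 12) - 252197 = (-23769 + 12) - 252197 = -23757 - 252197 = -275954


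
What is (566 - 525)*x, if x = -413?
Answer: -16933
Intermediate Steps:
(566 - 525)*x = (566 - 525)*(-413) = 41*(-413) = -16933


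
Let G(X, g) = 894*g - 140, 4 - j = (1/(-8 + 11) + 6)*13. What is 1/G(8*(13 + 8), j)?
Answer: -1/70170 ≈ -1.4251e-5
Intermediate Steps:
j = -235/3 (j = 4 - (1/(-8 + 11) + 6)*13 = 4 - (1/3 + 6)*13 = 4 - 19*13/3 = 4 - 1*247/3 = 4 - 247/3 = -235/3 ≈ -78.333)
G(X, g) = -140 + 894*g
1/G(8*(13 + 8), j) = 1/(-140 + 894*(-235/3)) = 1/(-140 - 70030) = 1/(-70170) = -1/70170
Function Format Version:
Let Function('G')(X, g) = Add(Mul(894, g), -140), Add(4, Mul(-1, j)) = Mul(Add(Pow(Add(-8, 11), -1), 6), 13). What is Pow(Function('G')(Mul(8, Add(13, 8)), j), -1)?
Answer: Rational(-1, 70170) ≈ -1.4251e-5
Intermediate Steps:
j = Rational(-235, 3) (j = Add(4, Mul(-1, Mul(Add(Pow(Add(-8, 11), -1), 6), 13))) = Add(4, Mul(-1, Mul(Add(Pow(3, -1), 6), 13))) = Add(4, Mul(-1, Mul(Add(Rational(1, 3), 6), 13))) = Add(4, Mul(-1, Mul(Rational(19, 3), 13))) = Add(4, Mul(-1, Rational(247, 3))) = Add(4, Rational(-247, 3)) = Rational(-235, 3) ≈ -78.333)
Function('G')(X, g) = Add(-140, Mul(894, g))
Pow(Function('G')(Mul(8, Add(13, 8)), j), -1) = Pow(Add(-140, Mul(894, Rational(-235, 3))), -1) = Pow(Add(-140, -70030), -1) = Pow(-70170, -1) = Rational(-1, 70170)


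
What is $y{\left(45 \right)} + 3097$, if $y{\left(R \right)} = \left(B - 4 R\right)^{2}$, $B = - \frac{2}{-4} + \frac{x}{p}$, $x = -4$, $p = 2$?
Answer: $\frac{144157}{4} \approx 36039.0$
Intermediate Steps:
$B = - \frac{3}{2}$ ($B = - \frac{2}{-4} - \frac{4}{2} = \left(-2\right) \left(- \frac{1}{4}\right) - 2 = \frac{1}{2} - 2 = - \frac{3}{2} \approx -1.5$)
$y{\left(R \right)} = \left(- \frac{3}{2} - 4 R\right)^{2}$
$y{\left(45 \right)} + 3097 = \frac{\left(3 + 8 \cdot 45\right)^{2}}{4} + 3097 = \frac{\left(3 + 360\right)^{2}}{4} + 3097 = \frac{363^{2}}{4} + 3097 = \frac{1}{4} \cdot 131769 + 3097 = \frac{131769}{4} + 3097 = \frac{144157}{4}$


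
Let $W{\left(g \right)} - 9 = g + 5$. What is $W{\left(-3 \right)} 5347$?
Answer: $58817$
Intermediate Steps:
$W{\left(g \right)} = 14 + g$ ($W{\left(g \right)} = 9 + \left(g + 5\right) = 9 + \left(5 + g\right) = 14 + g$)
$W{\left(-3 \right)} 5347 = \left(14 - 3\right) 5347 = 11 \cdot 5347 = 58817$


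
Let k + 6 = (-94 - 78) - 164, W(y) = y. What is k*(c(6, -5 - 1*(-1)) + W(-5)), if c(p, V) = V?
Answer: 3078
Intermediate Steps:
k = -342 (k = -6 + ((-94 - 78) - 164) = -6 + (-172 - 164) = -6 - 336 = -342)
k*(c(6, -5 - 1*(-1)) + W(-5)) = -342*((-5 - 1*(-1)) - 5) = -342*((-5 + 1) - 5) = -342*(-4 - 5) = -342*(-9) = 3078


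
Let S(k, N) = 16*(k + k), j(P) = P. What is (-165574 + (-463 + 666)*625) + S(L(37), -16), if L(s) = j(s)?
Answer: -37515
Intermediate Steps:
L(s) = s
S(k, N) = 32*k (S(k, N) = 16*(2*k) = 32*k)
(-165574 + (-463 + 666)*625) + S(L(37), -16) = (-165574 + (-463 + 666)*625) + 32*37 = (-165574 + 203*625) + 1184 = (-165574 + 126875) + 1184 = -38699 + 1184 = -37515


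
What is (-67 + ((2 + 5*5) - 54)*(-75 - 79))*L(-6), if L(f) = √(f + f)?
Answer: 8182*I*√3 ≈ 14172.0*I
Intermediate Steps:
L(f) = √2*√f (L(f) = √(2*f) = √2*√f)
(-67 + ((2 + 5*5) - 54)*(-75 - 79))*L(-6) = (-67 + ((2 + 5*5) - 54)*(-75 - 79))*(√2*√(-6)) = (-67 + ((2 + 25) - 54)*(-154))*(√2*(I*√6)) = (-67 + (27 - 54)*(-154))*(2*I*√3) = (-67 - 27*(-154))*(2*I*√3) = (-67 + 4158)*(2*I*√3) = 4091*(2*I*√3) = 8182*I*√3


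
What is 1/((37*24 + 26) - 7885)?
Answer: -1/6971 ≈ -0.00014345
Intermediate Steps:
1/((37*24 + 26) - 7885) = 1/((888 + 26) - 7885) = 1/(914 - 7885) = 1/(-6971) = -1/6971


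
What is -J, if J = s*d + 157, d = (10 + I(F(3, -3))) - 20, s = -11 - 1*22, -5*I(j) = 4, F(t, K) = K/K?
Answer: -2567/5 ≈ -513.40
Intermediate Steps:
F(t, K) = 1
I(j) = -4/5 (I(j) = -1/5*4 = -4/5)
s = -33 (s = -11 - 22 = -33)
d = -54/5 (d = (10 - 4/5) - 20 = 46/5 - 20 = -54/5 ≈ -10.800)
J = 2567/5 (J = -33*(-54/5) + 157 = 1782/5 + 157 = 2567/5 ≈ 513.40)
-J = -1*2567/5 = -2567/5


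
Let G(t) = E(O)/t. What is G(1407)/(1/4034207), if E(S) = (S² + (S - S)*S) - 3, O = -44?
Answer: 7798122131/1407 ≈ 5.5424e+6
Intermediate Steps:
E(S) = -3 + S² (E(S) = (S² + 0*S) - 3 = (S² + 0) - 3 = S² - 3 = -3 + S²)
G(t) = 1933/t (G(t) = (-3 + (-44)²)/t = (-3 + 1936)/t = 1933/t)
G(1407)/(1/4034207) = (1933/1407)/(1/4034207) = (1933*(1/1407))/(1/4034207) = (1933/1407)*4034207 = 7798122131/1407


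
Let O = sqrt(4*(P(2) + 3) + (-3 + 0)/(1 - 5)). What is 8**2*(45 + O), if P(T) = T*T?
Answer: 2880 + 32*sqrt(115) ≈ 3223.2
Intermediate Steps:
P(T) = T**2
O = sqrt(115)/2 (O = sqrt(4*(2**2 + 3) + (-3 + 0)/(1 - 5)) = sqrt(4*(4 + 3) - 3/(-4)) = sqrt(4*7 - 3*(-1/4)) = sqrt(28 + 3/4) = sqrt(115/4) = sqrt(115)/2 ≈ 5.3619)
8**2*(45 + O) = 8**2*(45 + sqrt(115)/2) = 64*(45 + sqrt(115)/2) = 2880 + 32*sqrt(115)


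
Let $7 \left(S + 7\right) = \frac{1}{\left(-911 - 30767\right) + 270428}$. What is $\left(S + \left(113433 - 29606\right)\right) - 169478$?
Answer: $- \frac{143155932499}{1671250} \approx -85658.0$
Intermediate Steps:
$S = - \frac{11698749}{1671250}$ ($S = -7 + \frac{1}{7 \left(\left(-911 - 30767\right) + 270428\right)} = -7 + \frac{1}{7 \left(-31678 + 270428\right)} = -7 + \frac{1}{7 \cdot 238750} = -7 + \frac{1}{7} \cdot \frac{1}{238750} = -7 + \frac{1}{1671250} = - \frac{11698749}{1671250} \approx -7.0$)
$\left(S + \left(113433 - 29606\right)\right) - 169478 = \left(- \frac{11698749}{1671250} + \left(113433 - 29606\right)\right) - 169478 = \left(- \frac{11698749}{1671250} + 83827\right) - 169478 = \frac{140084175001}{1671250} - 169478 = - \frac{143155932499}{1671250}$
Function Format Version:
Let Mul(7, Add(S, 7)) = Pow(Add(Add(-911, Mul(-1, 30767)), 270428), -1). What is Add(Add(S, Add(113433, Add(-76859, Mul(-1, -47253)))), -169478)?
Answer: Rational(-143155932499, 1671250) ≈ -85658.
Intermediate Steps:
S = Rational(-11698749, 1671250) (S = Add(-7, Mul(Rational(1, 7), Pow(Add(Add(-911, Mul(-1, 30767)), 270428), -1))) = Add(-7, Mul(Rational(1, 7), Pow(Add(Add(-911, -30767), 270428), -1))) = Add(-7, Mul(Rational(1, 7), Pow(Add(-31678, 270428), -1))) = Add(-7, Mul(Rational(1, 7), Pow(238750, -1))) = Add(-7, Mul(Rational(1, 7), Rational(1, 238750))) = Add(-7, Rational(1, 1671250)) = Rational(-11698749, 1671250) ≈ -7.0000)
Add(Add(S, Add(113433, Add(-76859, Mul(-1, -47253)))), -169478) = Add(Add(Rational(-11698749, 1671250), Add(113433, Add(-76859, Mul(-1, -47253)))), -169478) = Add(Add(Rational(-11698749, 1671250), Add(113433, Add(-76859, 47253))), -169478) = Add(Add(Rational(-11698749, 1671250), Add(113433, -29606)), -169478) = Add(Add(Rational(-11698749, 1671250), 83827), -169478) = Add(Rational(140084175001, 1671250), -169478) = Rational(-143155932499, 1671250)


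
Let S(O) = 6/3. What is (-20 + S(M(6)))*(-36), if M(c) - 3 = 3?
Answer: 648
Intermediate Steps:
M(c) = 6 (M(c) = 3 + 3 = 6)
S(O) = 2 (S(O) = 6*(⅓) = 2)
(-20 + S(M(6)))*(-36) = (-20 + 2)*(-36) = -18*(-36) = 648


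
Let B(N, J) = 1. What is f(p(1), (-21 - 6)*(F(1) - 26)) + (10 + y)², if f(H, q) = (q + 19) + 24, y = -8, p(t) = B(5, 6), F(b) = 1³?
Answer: 722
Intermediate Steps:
F(b) = 1
p(t) = 1
f(H, q) = 43 + q (f(H, q) = (19 + q) + 24 = 43 + q)
f(p(1), (-21 - 6)*(F(1) - 26)) + (10 + y)² = (43 + (-21 - 6)*(1 - 26)) + (10 - 8)² = (43 - 27*(-25)) + 2² = (43 + 675) + 4 = 718 + 4 = 722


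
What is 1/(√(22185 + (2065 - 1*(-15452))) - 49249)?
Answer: -49249/2425424299 - √39702/2425424299 ≈ -2.0387e-5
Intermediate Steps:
1/(√(22185 + (2065 - 1*(-15452))) - 49249) = 1/(√(22185 + (2065 + 15452)) - 49249) = 1/(√(22185 + 17517) - 49249) = 1/(√39702 - 49249) = 1/(-49249 + √39702)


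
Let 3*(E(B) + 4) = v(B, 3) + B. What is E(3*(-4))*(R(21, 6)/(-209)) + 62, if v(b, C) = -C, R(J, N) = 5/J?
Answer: 90721/1463 ≈ 62.010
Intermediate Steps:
E(B) = -5 + B/3 (E(B) = -4 + (-1*3 + B)/3 = -4 + (-3 + B)/3 = -4 + (-1 + B/3) = -5 + B/3)
E(3*(-4))*(R(21, 6)/(-209)) + 62 = (-5 + (3*(-4))/3)*((5/21)/(-209)) + 62 = (-5 + (1/3)*(-12))*((5*(1/21))*(-1/209)) + 62 = (-5 - 4)*((5/21)*(-1/209)) + 62 = -9*(-5/4389) + 62 = 15/1463 + 62 = 90721/1463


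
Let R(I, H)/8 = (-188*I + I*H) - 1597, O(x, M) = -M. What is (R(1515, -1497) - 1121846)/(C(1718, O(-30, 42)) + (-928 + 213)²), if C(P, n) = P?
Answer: -21556822/512943 ≈ -42.026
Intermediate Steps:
R(I, H) = -12776 - 1504*I + 8*H*I (R(I, H) = 8*((-188*I + I*H) - 1597) = 8*((-188*I + H*I) - 1597) = 8*(-1597 - 188*I + H*I) = -12776 - 1504*I + 8*H*I)
(R(1515, -1497) - 1121846)/(C(1718, O(-30, 42)) + (-928 + 213)²) = ((-12776 - 1504*1515 + 8*(-1497)*1515) - 1121846)/(1718 + (-928 + 213)²) = ((-12776 - 2278560 - 18143640) - 1121846)/(1718 + (-715)²) = (-20434976 - 1121846)/(1718 + 511225) = -21556822/512943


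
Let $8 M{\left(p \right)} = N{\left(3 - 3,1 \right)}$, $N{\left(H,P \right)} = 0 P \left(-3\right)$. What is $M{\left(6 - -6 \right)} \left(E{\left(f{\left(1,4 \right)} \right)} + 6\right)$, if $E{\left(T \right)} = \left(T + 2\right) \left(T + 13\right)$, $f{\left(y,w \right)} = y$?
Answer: $0$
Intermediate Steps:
$N{\left(H,P \right)} = 0$ ($N{\left(H,P \right)} = 0 \left(-3\right) = 0$)
$E{\left(T \right)} = \left(2 + T\right) \left(13 + T\right)$
$M{\left(p \right)} = 0$ ($M{\left(p \right)} = \frac{1}{8} \cdot 0 = 0$)
$M{\left(6 - -6 \right)} \left(E{\left(f{\left(1,4 \right)} \right)} + 6\right) = 0 \left(\left(26 + 1^{2} + 15 \cdot 1\right) + 6\right) = 0 \left(\left(26 + 1 + 15\right) + 6\right) = 0 \left(42 + 6\right) = 0 \cdot 48 = 0$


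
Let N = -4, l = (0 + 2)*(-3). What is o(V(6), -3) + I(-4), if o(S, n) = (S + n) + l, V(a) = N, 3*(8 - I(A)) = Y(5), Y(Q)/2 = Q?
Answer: -25/3 ≈ -8.3333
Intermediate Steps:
l = -6 (l = 2*(-3) = -6)
Y(Q) = 2*Q
I(A) = 14/3 (I(A) = 8 - 2*5/3 = 8 - ⅓*10 = 8 - 10/3 = 14/3)
V(a) = -4
o(S, n) = -6 + S + n (o(S, n) = (S + n) - 6 = -6 + S + n)
o(V(6), -3) + I(-4) = (-6 - 4 - 3) + 14/3 = -13 + 14/3 = -25/3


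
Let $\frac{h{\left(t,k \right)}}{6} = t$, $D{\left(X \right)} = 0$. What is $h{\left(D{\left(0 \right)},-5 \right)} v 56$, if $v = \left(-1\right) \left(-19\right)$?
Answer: $0$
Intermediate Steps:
$h{\left(t,k \right)} = 6 t$
$v = 19$
$h{\left(D{\left(0 \right)},-5 \right)} v 56 = 6 \cdot 0 \cdot 19 \cdot 56 = 0 \cdot 19 \cdot 56 = 0 \cdot 56 = 0$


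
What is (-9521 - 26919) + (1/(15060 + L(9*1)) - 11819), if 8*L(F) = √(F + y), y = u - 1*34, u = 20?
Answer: (-48259*√5 + 5814244312*I)/(√5 - 120480*I) ≈ -48259.0 - 1.397e-9*I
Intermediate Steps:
y = -14 (y = 20 - 1*34 = 20 - 34 = -14)
L(F) = √(-14 + F)/8 (L(F) = √(F - 14)/8 = √(-14 + F)/8)
(-9521 - 26919) + (1/(15060 + L(9*1)) - 11819) = (-9521 - 26919) + (1/(15060 + √(-14 + 9*1)/8) - 11819) = -36440 + (1/(15060 + √(-14 + 9)/8) - 11819) = -36440 + (1/(15060 + √(-5)/8) - 11819) = -36440 + (1/(15060 + (I*√5)/8) - 11819) = -36440 + (1/(15060 + I*√5/8) - 11819) = -36440 + (-11819 + 1/(15060 + I*√5/8)) = -48259 + 1/(15060 + I*√5/8)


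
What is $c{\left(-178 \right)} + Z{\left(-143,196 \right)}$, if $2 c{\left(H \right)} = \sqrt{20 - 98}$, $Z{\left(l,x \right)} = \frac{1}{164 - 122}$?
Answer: $\frac{1}{42} + \frac{i \sqrt{78}}{2} \approx 0.02381 + 4.4159 i$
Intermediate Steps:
$Z{\left(l,x \right)} = \frac{1}{42}$
$c{\left(H \right)} = \frac{i \sqrt{78}}{2}$ ($c{\left(H \right)} = \frac{\sqrt{20 - 98}}{2} = \frac{\sqrt{-78}}{2} = \frac{i \sqrt{78}}{2}$)
$c{\left(-178 \right)} + Z{\left(-143,196 \right)} = \frac{i \sqrt{78}}{2} + \frac{1}{42} = \frac{1}{42} + \frac{i \sqrt{78}}{2}$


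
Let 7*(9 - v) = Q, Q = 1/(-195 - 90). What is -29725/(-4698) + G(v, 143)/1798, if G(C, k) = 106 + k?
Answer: 470822/72819 ≈ 6.4656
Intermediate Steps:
Q = -1/285 (Q = 1/(-285) = -1/285 ≈ -0.0035088)
v = 17956/1995 (v = 9 - ⅐*(-1/285) = 9 + 1/1995 = 17956/1995 ≈ 9.0005)
-29725/(-4698) + G(v, 143)/1798 = -29725/(-4698) + (106 + 143)/1798 = -29725*(-1/4698) + 249*(1/1798) = 1025/162 + 249/1798 = 470822/72819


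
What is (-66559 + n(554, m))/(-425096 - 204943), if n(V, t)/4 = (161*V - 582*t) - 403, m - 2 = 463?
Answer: 793915/630039 ≈ 1.2601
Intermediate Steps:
m = 465 (m = 2 + 463 = 465)
n(V, t) = -1612 - 2328*t + 644*V (n(V, t) = 4*((161*V - 582*t) - 403) = 4*((-582*t + 161*V) - 403) = 4*(-403 - 582*t + 161*V) = -1612 - 2328*t + 644*V)
(-66559 + n(554, m))/(-425096 - 204943) = (-66559 + (-1612 - 2328*465 + 644*554))/(-425096 - 204943) = (-66559 + (-1612 - 1082520 + 356776))/(-630039) = (-66559 - 727356)*(-1/630039) = -793915*(-1/630039) = 793915/630039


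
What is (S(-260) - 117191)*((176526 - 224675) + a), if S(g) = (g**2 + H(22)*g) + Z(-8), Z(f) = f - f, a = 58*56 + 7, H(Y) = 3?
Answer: 2261355674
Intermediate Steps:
a = 3255 (a = 3248 + 7 = 3255)
Z(f) = 0
S(g) = g**2 + 3*g (S(g) = (g**2 + 3*g) + 0 = g**2 + 3*g)
(S(-260) - 117191)*((176526 - 224675) + a) = (-260*(3 - 260) - 117191)*((176526 - 224675) + 3255) = (-260*(-257) - 117191)*(-48149 + 3255) = (66820 - 117191)*(-44894) = -50371*(-44894) = 2261355674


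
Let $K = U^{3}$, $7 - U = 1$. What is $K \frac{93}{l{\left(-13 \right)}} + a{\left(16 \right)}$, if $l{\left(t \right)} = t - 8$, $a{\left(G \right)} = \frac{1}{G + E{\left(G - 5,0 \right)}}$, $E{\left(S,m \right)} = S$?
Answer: $- \frac{180785}{189} \approx -956.53$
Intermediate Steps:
$a{\left(G \right)} = \frac{1}{-5 + 2 G}$ ($a{\left(G \right)} = \frac{1}{G + \left(G - 5\right)} = \frac{1}{G + \left(-5 + G\right)} = \frac{1}{-5 + 2 G}$)
$U = 6$ ($U = 7 - 1 = 6$)
$l{\left(t \right)} = -8 + t$
$K = 216$ ($K = 6^{3} = 216$)
$K \frac{93}{l{\left(-13 \right)}} + a{\left(16 \right)} = 216 \frac{93}{-8 - 13} + \frac{1}{-5 + 2 \cdot 16} = 216 \frac{93}{-21} + \frac{1}{-5 + 32} = 216 \cdot 93 \left(- \frac{1}{21}\right) + \frac{1}{27} = 216 \left(- \frac{31}{7}\right) + \frac{1}{27} = - \frac{6696}{7} + \frac{1}{27} = - \frac{180785}{189}$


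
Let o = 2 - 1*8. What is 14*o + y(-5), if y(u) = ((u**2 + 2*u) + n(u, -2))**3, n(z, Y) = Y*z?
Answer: 15541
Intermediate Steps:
o = -6 (o = 2 - 8 = -6)
y(u) = u**6 (y(u) = ((u**2 + 2*u) - 2*u)**3 = (u**2)**3 = u**6)
14*o + y(-5) = 14*(-6) + (-5)**6 = -84 + 15625 = 15541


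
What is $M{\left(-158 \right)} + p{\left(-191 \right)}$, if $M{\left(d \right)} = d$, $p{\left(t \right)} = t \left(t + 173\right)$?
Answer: $3280$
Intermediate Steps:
$p{\left(t \right)} = t \left(173 + t\right)$
$M{\left(-158 \right)} + p{\left(-191 \right)} = -158 - 191 \left(173 - 191\right) = -158 - -3438 = -158 + 3438 = 3280$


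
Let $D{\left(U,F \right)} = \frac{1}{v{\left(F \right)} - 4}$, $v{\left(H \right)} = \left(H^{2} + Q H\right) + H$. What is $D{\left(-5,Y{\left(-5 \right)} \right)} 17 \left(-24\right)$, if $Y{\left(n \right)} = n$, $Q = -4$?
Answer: $- \frac{34}{3} \approx -11.333$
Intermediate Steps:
$v{\left(H \right)} = H^{2} - 3 H$ ($v{\left(H \right)} = \left(H^{2} - 4 H\right) + H = H^{2} - 3 H$)
$D{\left(U,F \right)} = \frac{1}{-4 + F \left(-3 + F\right)}$ ($D{\left(U,F \right)} = \frac{1}{F \left(-3 + F\right) - 4} = \frac{1}{-4 + F \left(-3 + F\right)}$)
$D{\left(-5,Y{\left(-5 \right)} \right)} 17 \left(-24\right) = \frac{1}{-4 - 5 \left(-3 - 5\right)} 17 \left(-24\right) = \frac{1}{-4 - -40} \cdot 17 \left(-24\right) = \frac{1}{-4 + 40} \cdot 17 \left(-24\right) = \frac{1}{36} \cdot 17 \left(-24\right) = \frac{17}{36} \left(-24\right) = - \frac{34}{3}$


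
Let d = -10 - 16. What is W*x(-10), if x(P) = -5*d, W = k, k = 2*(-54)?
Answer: -14040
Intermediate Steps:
k = -108
W = -108
d = -26
x(P) = 130 (x(P) = -5*(-26) = 130)
W*x(-10) = -108*130 = -14040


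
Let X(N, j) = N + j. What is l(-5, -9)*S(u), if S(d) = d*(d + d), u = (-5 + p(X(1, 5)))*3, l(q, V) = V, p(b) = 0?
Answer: -4050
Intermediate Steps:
u = -15 (u = (-5 + 0)*3 = -5*3 = -15)
S(d) = 2*d**2 (S(d) = d*(2*d) = 2*d**2)
l(-5, -9)*S(u) = -18*(-15)**2 = -18*225 = -9*450 = -4050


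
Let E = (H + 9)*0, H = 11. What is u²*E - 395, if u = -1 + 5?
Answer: -395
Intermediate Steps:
u = 4
E = 0 (E = (11 + 9)*0 = 20*0 = 0)
u²*E - 395 = 4²*0 - 395 = 16*0 - 395 = 0 - 395 = -395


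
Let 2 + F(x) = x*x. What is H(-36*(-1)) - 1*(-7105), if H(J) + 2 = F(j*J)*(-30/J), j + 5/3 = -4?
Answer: -82726/3 ≈ -27575.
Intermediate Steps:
j = -17/3 (j = -5/3 - 4 = -17/3 ≈ -5.6667)
F(x) = -2 + x**2 (F(x) = -2 + x*x = -2 + x**2)
H(J) = -2 - 30*(-2 + 289*J**2/9)/J (H(J) = -2 + (-2 + (-17*J/3)**2)*(-30/J) = -2 + (-2 + 289*J**2/9)*(-30/J) = -2 - 30*(-2 + 289*J**2/9)/J)
H(-36*(-1)) - 1*(-7105) = (-2 + 60/((-36*(-1))) - (-34680)*(-1)) - 1*(-7105) = (-2 + 60/36 - 2890/3*36) + 7105 = (-2 + 60*(1/36) - 34680) + 7105 = (-2 + 5/3 - 34680) + 7105 = -104041/3 + 7105 = -82726/3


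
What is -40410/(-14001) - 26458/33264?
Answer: 162293297/77621544 ≈ 2.0908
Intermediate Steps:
-40410/(-14001) - 26458/33264 = -40410*(-1/14001) - 26458*1/33264 = 13470/4667 - 13229/16632 = 162293297/77621544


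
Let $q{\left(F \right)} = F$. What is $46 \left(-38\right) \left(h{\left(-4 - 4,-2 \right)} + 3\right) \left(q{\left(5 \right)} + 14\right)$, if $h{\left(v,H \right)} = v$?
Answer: $166060$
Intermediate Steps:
$46 \left(-38\right) \left(h{\left(-4 - 4,-2 \right)} + 3\right) \left(q{\left(5 \right)} + 14\right) = 46 \left(-38\right) \left(\left(-4 - 4\right) + 3\right) \left(5 + 14\right) = - 1748 \left(\left(-4 - 4\right) + 3\right) 19 = - 1748 \left(-8 + 3\right) 19 = - 1748 \left(\left(-5\right) 19\right) = \left(-1748\right) \left(-95\right) = 166060$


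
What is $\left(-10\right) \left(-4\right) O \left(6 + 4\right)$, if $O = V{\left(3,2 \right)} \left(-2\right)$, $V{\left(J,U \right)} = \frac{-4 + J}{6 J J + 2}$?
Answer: $\frac{100}{7} \approx 14.286$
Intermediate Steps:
$V{\left(J,U \right)} = \frac{-4 + J}{2 + 6 J^{2}}$ ($V{\left(J,U \right)} = \frac{-4 + J}{6 J^{2} + 2} = \frac{-4 + J}{2 + 6 J^{2}}$)
$O = \frac{1}{28}$ ($O = \frac{-4 + 3}{2 \left(1 + 3 \cdot 3^{2}\right)} \left(-2\right) = \frac{1}{2} \frac{1}{1 + 3 \cdot 9} \left(-1\right) \left(-2\right) = \frac{1}{2} \frac{1}{1 + 27} \left(-1\right) \left(-2\right) = \frac{1}{2} \cdot \frac{1}{28} \left(-1\right) \left(-2\right) = \left(- \frac{1}{56}\right) \left(-2\right) = \frac{1}{28} \approx 0.035714$)
$\left(-10\right) \left(-4\right) O \left(6 + 4\right) = \left(-10\right) \left(-4\right) \frac{6 + 4}{28} = 40 \cdot \frac{1}{28} \cdot 10 = 40 \cdot \frac{5}{14} = \frac{100}{7}$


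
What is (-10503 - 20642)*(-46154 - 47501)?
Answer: 2916884975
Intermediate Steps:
(-10503 - 20642)*(-46154 - 47501) = -31145*(-93655) = 2916884975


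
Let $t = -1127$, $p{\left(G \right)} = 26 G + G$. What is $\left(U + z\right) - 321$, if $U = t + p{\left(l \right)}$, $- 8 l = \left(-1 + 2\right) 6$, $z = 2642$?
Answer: $\frac{4695}{4} \approx 1173.8$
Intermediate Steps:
$l = - \frac{3}{4}$ ($l = - \frac{\left(-1 + 2\right) 6}{8} = - \frac{1 \cdot 6}{8} = \left(- \frac{1}{8}\right) 6 = - \frac{3}{4} \approx -0.75$)
$p{\left(G \right)} = 27 G$
$U = - \frac{4589}{4}$ ($U = -1127 + 27 \left(- \frac{3}{4}\right) = -1127 - \frac{81}{4} = - \frac{4589}{4} \approx -1147.3$)
$\left(U + z\right) - 321 = \left(- \frac{4589}{4} + 2642\right) - 321 = \frac{5979}{4} - 321 = \frac{4695}{4}$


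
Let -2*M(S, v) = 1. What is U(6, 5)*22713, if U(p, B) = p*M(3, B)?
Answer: -68139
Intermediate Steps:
M(S, v) = -1/2 (M(S, v) = -1/2*1 = -1/2)
U(p, B) = -p/2 (U(p, B) = p*(-1/2) = -p/2)
U(6, 5)*22713 = -1/2*6*22713 = -3*22713 = -68139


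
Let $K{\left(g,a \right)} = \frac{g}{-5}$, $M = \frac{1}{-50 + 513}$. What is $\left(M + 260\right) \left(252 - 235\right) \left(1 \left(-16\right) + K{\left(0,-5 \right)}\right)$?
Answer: $- \frac{32743632}{463} \approx -70721.0$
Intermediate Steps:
$M = \frac{1}{463} \approx 0.0021598$
$K{\left(g,a \right)} = - \frac{g}{5}$ ($K{\left(g,a \right)} = g \left(- \frac{1}{5}\right) = - \frac{g}{5}$)
$\left(M + 260\right) \left(252 - 235\right) \left(1 \left(-16\right) + K{\left(0,-5 \right)}\right) = \left(\frac{1}{463} + 260\right) \left(252 - 235\right) \left(1 \left(-16\right) - 0\right) = \frac{120381}{463} \cdot 17 \left(-16 + 0\right) = \frac{2046477}{463} \left(-16\right) = - \frac{32743632}{463}$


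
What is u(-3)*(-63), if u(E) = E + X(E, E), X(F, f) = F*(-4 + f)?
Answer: -1134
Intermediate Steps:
u(E) = E + E*(-4 + E)
u(-3)*(-63) = -3*(-3 - 3)*(-63) = -3*(-6)*(-63) = 18*(-63) = -1134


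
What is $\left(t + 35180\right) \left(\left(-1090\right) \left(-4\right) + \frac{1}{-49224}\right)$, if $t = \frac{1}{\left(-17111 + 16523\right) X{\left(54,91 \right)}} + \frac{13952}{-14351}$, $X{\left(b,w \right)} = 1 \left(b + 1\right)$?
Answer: $\frac{3504042800049048652991}{22845416600160} \approx 1.5338 \cdot 10^{8}$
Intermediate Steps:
$X{\left(b,w \right)} = 1 + b$ ($X{\left(b,w \right)} = 1 \left(1 + b\right) = 1 + b$)
$t = - \frac{451222031}{464111340}$ ($t = \frac{1}{\left(-17111 + 16523\right) \left(1 + 54\right)} + \frac{13952}{-14351} = \frac{1}{\left(-588\right) 55} + 13952 \left(- \frac{1}{14351}\right) = \left(- \frac{1}{588}\right) \frac{1}{55} - \frac{13952}{14351} = - \frac{1}{32340} - \frac{13952}{14351} = - \frac{451222031}{464111340} \approx -0.97223$)
$\left(t + 35180\right) \left(\left(-1090\right) \left(-4\right) + \frac{1}{-49224}\right) = \left(- \frac{451222031}{464111340} + 35180\right) \left(\left(-1090\right) \left(-4\right) + \frac{1}{-49224}\right) = \frac{16326985719169 \left(4360 - \frac{1}{49224}\right)}{464111340} = \frac{16326985719169}{464111340} \cdot \frac{214616639}{49224} = \frac{3504042800049048652991}{22845416600160}$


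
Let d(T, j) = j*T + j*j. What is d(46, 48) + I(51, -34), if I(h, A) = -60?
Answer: 4452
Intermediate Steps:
d(T, j) = j² + T*j (d(T, j) = T*j + j² = j² + T*j)
d(46, 48) + I(51, -34) = 48*(46 + 48) - 60 = 48*94 - 60 = 4512 - 60 = 4452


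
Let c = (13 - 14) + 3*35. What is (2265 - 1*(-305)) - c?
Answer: 2466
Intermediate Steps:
c = 104 (c = -1 + 105 = 104)
(2265 - 1*(-305)) - c = (2265 - 1*(-305)) - 1*104 = (2265 + 305) - 104 = 2570 - 104 = 2466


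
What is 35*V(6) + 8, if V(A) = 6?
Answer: 218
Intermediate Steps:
35*V(6) + 8 = 35*6 + 8 = 210 + 8 = 218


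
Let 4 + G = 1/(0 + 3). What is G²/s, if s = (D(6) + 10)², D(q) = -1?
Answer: 121/729 ≈ 0.16598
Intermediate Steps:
G = -11/3 (G = -4 + 1/(0 + 3) = -4 + 1/3 = -4 + ⅓ = -11/3 ≈ -3.6667)
s = 81 (s = (-1 + 10)² = 9² = 81)
G²/s = (-11/3)²/81 = (121/9)*(1/81) = 121/729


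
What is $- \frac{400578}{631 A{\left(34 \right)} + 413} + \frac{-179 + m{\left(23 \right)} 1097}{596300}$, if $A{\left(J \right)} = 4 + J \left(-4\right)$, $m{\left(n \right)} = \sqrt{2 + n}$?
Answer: $\frac{1785853861}{368811550} \approx 4.8422$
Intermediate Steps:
$A{\left(J \right)} = 4 - 4 J$
$- \frac{400578}{631 A{\left(34 \right)} + 413} + \frac{-179 + m{\left(23 \right)} 1097}{596300} = - \frac{400578}{631 \left(4 - 136\right) + 413} + \frac{-179 + \sqrt{2 + 23} \cdot 1097}{596300} = - \frac{400578}{631 \left(4 - 136\right) + 413} + \left(-179 + \sqrt{25} \cdot 1097\right) \frac{1}{596300} = - \frac{400578}{631 \left(-132\right) + 413} + \left(-179 + 5 \cdot 1097\right) \frac{1}{596300} = - \frac{400578}{-83292 + 413} + \left(-179 + 5485\right) \frac{1}{596300} = - \frac{400578}{-82879} + 5306 \cdot \frac{1}{596300} = \left(-400578\right) \left(- \frac{1}{82879}\right) + \frac{2653}{298150} = \frac{400578}{82879} + \frac{2653}{298150} = \frac{1785853861}{368811550}$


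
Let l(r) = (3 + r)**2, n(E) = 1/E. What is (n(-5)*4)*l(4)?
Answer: -196/5 ≈ -39.200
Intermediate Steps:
n(E) = 1/E
(n(-5)*4)*l(4) = (4/(-5))*(3 + 4)**2 = -1/5*4*7**2 = -4/5*49 = -196/5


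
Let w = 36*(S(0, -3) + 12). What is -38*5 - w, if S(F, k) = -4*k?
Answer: -1054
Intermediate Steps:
w = 864 (w = 36*(-4*(-3) + 12) = 36*(12 + 12) = 36*24 = 864)
-38*5 - w = -38*5 - 1*864 = -190 - 864 = -1054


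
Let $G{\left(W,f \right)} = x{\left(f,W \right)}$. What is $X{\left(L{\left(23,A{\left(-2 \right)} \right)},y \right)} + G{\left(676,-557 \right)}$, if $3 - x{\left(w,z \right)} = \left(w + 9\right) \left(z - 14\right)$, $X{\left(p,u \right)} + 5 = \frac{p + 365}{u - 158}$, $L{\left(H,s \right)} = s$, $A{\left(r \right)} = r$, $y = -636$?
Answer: $\frac{288042193}{794} \approx 3.6277 \cdot 10^{5}$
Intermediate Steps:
$X{\left(p,u \right)} = -5 + \frac{365 + p}{-158 + u}$ ($X{\left(p,u \right)} = -5 + \frac{p + 365}{u - 158} = -5 + \frac{365 + p}{-158 + u}$)
$x{\left(w,z \right)} = 3 - \left(-14 + z\right) \left(9 + w\right)$ ($x{\left(w,z \right)} = 3 - \left(w + 9\right) \left(z - 14\right) = 3 - \left(9 + w\right) \left(-14 + z\right) = 3 - \left(-14 + z\right) \left(9 + w\right)$)
$G{\left(W,f \right)} = 129 - 9 W + 14 f - W f$ ($G{\left(W,f \right)} = 129 - 9 W + 14 f - f W = 129 - 9 W + 14 f - W f$)
$X{\left(L{\left(23,A{\left(-2 \right)} \right)},y \right)} + G{\left(676,-557 \right)} = \frac{1155 - 2 - -3180}{-158 - 636} + \left(129 - 6084 + 14 \left(-557\right) - 676 \left(-557\right)\right) = \frac{1155 - 2 + 3180}{-794} + \left(129 - 6084 - 7798 + 376532\right) = \left(- \frac{1}{794}\right) 4333 + 362779 = - \frac{4333}{794} + 362779 = \frac{288042193}{794}$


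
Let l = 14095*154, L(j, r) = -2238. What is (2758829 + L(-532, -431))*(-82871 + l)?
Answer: 5755097669569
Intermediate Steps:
l = 2170630
(2758829 + L(-532, -431))*(-82871 + l) = (2758829 - 2238)*(-82871 + 2170630) = 2756591*2087759 = 5755097669569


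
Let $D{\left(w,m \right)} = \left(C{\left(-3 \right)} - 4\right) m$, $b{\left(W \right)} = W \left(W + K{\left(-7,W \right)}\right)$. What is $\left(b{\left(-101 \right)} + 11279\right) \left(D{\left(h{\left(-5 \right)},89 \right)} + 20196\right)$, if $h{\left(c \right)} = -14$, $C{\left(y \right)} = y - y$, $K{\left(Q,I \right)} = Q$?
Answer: $440190080$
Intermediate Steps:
$b{\left(W \right)} = W \left(-7 + W\right)$ ($b{\left(W \right)} = W \left(W - 7\right) = W \left(-7 + W\right)$)
$C{\left(y \right)} = 0$
$D{\left(w,m \right)} = - 4 m$ ($D{\left(w,m \right)} = \left(0 - 4\right) m = - 4 m$)
$\left(b{\left(-101 \right)} + 11279\right) \left(D{\left(h{\left(-5 \right)},89 \right)} + 20196\right) = \left(- 101 \left(-7 - 101\right) + 11279\right) \left(\left(-4\right) 89 + 20196\right) = \left(\left(-101\right) \left(-108\right) + 11279\right) \left(-356 + 20196\right) = \left(10908 + 11279\right) 19840 = 22187 \cdot 19840 = 440190080$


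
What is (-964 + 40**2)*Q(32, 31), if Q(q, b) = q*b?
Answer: 630912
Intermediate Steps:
Q(q, b) = b*q
(-964 + 40**2)*Q(32, 31) = (-964 + 40**2)*(31*32) = (-964 + 1600)*992 = 636*992 = 630912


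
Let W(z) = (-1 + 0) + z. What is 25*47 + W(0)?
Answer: 1174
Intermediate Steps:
W(z) = -1 + z
25*47 + W(0) = 25*47 + (-1 + 0) = 1175 - 1 = 1174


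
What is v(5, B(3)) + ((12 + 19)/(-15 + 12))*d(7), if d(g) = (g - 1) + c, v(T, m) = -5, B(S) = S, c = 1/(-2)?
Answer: -371/6 ≈ -61.833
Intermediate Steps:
c = -½ ≈ -0.50000
d(g) = -3/2 + g (d(g) = (g - 1) - ½ = (-1 + g) - ½ = -3/2 + g)
v(5, B(3)) + ((12 + 19)/(-15 + 12))*d(7) = -5 + ((12 + 19)/(-15 + 12))*(-3/2 + 7) = -5 + (31/(-3))*(11/2) = -5 + (31*(-⅓))*(11/2) = -5 - 31/3*11/2 = -5 - 341/6 = -371/6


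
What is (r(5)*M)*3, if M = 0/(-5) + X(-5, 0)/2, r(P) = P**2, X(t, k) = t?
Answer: -375/2 ≈ -187.50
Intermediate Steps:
M = -5/2 (M = 0/(-5) - 5/2 = 0*(-1/5) - 5*1/2 = 0 - 5/2 = -5/2 ≈ -2.5000)
(r(5)*M)*3 = (5**2*(-5/2))*3 = (25*(-5/2))*3 = -125/2*3 = -375/2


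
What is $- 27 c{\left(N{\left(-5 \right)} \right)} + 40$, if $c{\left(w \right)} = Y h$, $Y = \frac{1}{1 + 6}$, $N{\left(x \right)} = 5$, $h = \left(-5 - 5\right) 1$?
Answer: $\frac{550}{7} \approx 78.571$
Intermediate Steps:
$h = -10$ ($h = \left(-10\right) 1 = -10$)
$Y = \frac{1}{7} \approx 0.14286$
$c{\left(w \right)} = - \frac{10}{7}$ ($c{\left(w \right)} = \frac{1}{7} \left(-10\right) = - \frac{10}{7}$)
$- 27 c{\left(N{\left(-5 \right)} \right)} + 40 = \left(-27\right) \left(- \frac{10}{7}\right) + 40 = \frac{270}{7} + 40 = \frac{550}{7}$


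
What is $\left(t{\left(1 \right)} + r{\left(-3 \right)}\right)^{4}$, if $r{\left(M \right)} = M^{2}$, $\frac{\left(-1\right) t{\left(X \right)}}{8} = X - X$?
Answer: $6561$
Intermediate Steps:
$t{\left(X \right)} = 0$ ($t{\left(X \right)} = - 8 \left(X - X\right) = \left(-8\right) 0 = 0$)
$\left(t{\left(1 \right)} + r{\left(-3 \right)}\right)^{4} = \left(0 + \left(-3\right)^{2}\right)^{4} = \left(0 + 9\right)^{4} = 9^{4} = 6561$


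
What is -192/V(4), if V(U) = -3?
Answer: 64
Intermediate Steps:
-192/V(4) = -192/(-3) = -1/3*(-192) = 64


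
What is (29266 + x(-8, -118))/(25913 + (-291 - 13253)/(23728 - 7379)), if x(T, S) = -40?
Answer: 477815874/423638093 ≈ 1.1279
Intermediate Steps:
(29266 + x(-8, -118))/(25913 + (-291 - 13253)/(23728 - 7379)) = (29266 - 40)/(25913 + (-291 - 13253)/(23728 - 7379)) = 29226/(25913 - 13544/16349) = 29226/(423638093/16349) = 29226*(16349/423638093) = 477815874/423638093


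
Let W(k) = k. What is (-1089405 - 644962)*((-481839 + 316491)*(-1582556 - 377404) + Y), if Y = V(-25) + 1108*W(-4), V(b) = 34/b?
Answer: -14051644654742451922/25 ≈ -5.6207e+17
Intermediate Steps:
Y = -110834/25 (Y = 34/(-25) + 1108*(-4) = 34*(-1/25) - 4432 = -34/25 - 4432 = -110834/25 ≈ -4433.4)
(-1089405 - 644962)*((-481839 + 316491)*(-1582556 - 377404) + Y) = (-1089405 - 644962)*((-481839 + 316491)*(-1582556 - 377404) - 110834/25) = -1734367*(-165348*(-1959960) - 110834/25) = -1734367*(324075466080 - 110834/25) = -1734367*8101886541166/25 = -14051644654742451922/25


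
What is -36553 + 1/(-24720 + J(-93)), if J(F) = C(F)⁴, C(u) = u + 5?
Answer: -2191162859247/59944816 ≈ -36553.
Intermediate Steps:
C(u) = 5 + u
J(F) = (5 + F)⁴
-36553 + 1/(-24720 + J(-93)) = -36553 + 1/(-24720 + (5 - 93)⁴) = -36553 + 1/(-24720 + (-88)⁴) = -36553 + 1/(-24720 + 59969536) = -36553 + 1/59944816 = -2191162859247/59944816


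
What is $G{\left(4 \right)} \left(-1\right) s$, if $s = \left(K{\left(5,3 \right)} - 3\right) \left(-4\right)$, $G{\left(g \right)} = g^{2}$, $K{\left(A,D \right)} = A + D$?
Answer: $320$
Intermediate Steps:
$s = -20$ ($s = \left(\left(5 + 3\right) - 3\right) \left(-4\right) = \left(8 - 3\right) \left(-4\right) = 5 \left(-4\right) = -20$)
$G{\left(4 \right)} \left(-1\right) s = 4^{2} \left(-1\right) \left(-20\right) = 16 \left(-1\right) \left(-20\right) = \left(-16\right) \left(-20\right) = 320$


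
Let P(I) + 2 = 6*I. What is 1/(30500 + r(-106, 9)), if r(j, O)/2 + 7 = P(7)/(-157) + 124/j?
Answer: 8321/253650298 ≈ 3.2805e-5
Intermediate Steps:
P(I) = -2 + 6*I
r(j, O) = -2278/157 + 248/j (r(j, O) = -14 + 2*((-2 + 6*7)/(-157) + 124/j) = -14 + 2*((-2 + 42)*(-1/157) + 124/j) = -14 + 2*(40*(-1/157) + 124/j) = -14 + 2*(-40/157 + 124/j) = -14 + (-80/157 + 248/j) = -2278/157 + 248/j)
1/(30500 + r(-106, 9)) = 1/(30500 + (-2278/157 + 248/(-106))) = 1/(30500 + (-2278/157 + 248*(-1/106))) = 1/(30500 + (-2278/157 - 124/53)) = 1/(30500 - 140202/8321) = 1/(253650298/8321) = 8321/253650298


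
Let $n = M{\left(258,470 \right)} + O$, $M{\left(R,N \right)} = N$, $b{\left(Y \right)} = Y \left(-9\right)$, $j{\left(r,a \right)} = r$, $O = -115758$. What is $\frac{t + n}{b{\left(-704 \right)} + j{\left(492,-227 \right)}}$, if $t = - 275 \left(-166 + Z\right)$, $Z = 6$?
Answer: $- \frac{17822}{1707} \approx -10.441$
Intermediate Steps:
$b{\left(Y \right)} = - 9 Y$
$t = 44000$ ($t = - 275 \left(-166 + 6\right) = \left(-275\right) \left(-160\right) = 44000$)
$n = -115288$ ($n = 470 - 115758 = -115288$)
$\frac{t + n}{b{\left(-704 \right)} + j{\left(492,-227 \right)}} = \frac{44000 - 115288}{\left(-9\right) \left(-704\right) + 492} = - \frac{71288}{6336 + 492} = - \frac{71288}{6828} = \left(-71288\right) \frac{1}{6828} = - \frac{17822}{1707}$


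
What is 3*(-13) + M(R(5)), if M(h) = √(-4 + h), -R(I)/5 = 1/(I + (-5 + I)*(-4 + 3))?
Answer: -39 + I*√5 ≈ -39.0 + 2.2361*I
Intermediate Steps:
R(I) = -1 (R(I) = -5/(I + (-5 + I)*(-4 + 3)) = -5/(I + (-5 + I)*(-1)) = -5/(I + (5 - I)) = -5/5 = -5*⅕ = -1)
3*(-13) + M(R(5)) = 3*(-13) + √(-4 - 1) = -39 + √(-5) = -39 + I*√5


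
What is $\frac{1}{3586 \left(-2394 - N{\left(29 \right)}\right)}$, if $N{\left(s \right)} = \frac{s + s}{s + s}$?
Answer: $- \frac{1}{8588470} \approx -1.1644 \cdot 10^{-7}$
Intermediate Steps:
$N{\left(s \right)} = 1$ ($N{\left(s \right)} = \frac{2 s}{2 s} = 2 s \frac{1}{2 s} = 1$)
$\frac{1}{3586 \left(-2394 - N{\left(29 \right)}\right)} = \frac{1}{3586 \left(-2394 - 1\right)} = \frac{1}{3586 \left(-2395\right)} = \frac{1}{3586} \left(- \frac{1}{2395}\right) = - \frac{1}{8588470}$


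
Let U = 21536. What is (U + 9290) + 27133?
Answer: 57959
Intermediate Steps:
(U + 9290) + 27133 = (21536 + 9290) + 27133 = 30826 + 27133 = 57959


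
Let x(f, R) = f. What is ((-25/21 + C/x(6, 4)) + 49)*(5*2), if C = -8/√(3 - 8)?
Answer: 10040/21 + 8*I*√5/3 ≈ 478.1 + 5.9628*I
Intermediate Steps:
C = 8*I*√5/5 (C = -8*(-I*√5/5) = -(-8)*I*√5/5 = 8*I*√5/5 ≈ 3.5777*I)
((-25/21 + C/x(6, 4)) + 49)*(5*2) = ((-25/21 + (8*I*√5/5)/6) + 49)*(5*2) = ((-25*1/21 + (8*I*√5/5)*(⅙)) + 49)*10 = ((-25/21 + 4*I*√5/15) + 49)*10 = (1004/21 + 4*I*√5/15)*10 = 10040/21 + 8*I*√5/3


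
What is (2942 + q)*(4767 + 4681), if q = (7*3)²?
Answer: 31962584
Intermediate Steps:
q = 441 (q = 21² = 441)
(2942 + q)*(4767 + 4681) = (2942 + 441)*(4767 + 4681) = 3383*9448 = 31962584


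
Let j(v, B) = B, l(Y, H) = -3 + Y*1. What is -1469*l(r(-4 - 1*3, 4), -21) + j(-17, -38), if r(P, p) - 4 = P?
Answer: 8776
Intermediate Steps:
r(P, p) = 4 + P
l(Y, H) = -3 + Y
-1469*l(r(-4 - 1*3, 4), -21) + j(-17, -38) = -1469*(-3 + (4 + (-4 - 1*3))) - 38 = -1469*(-3 + (4 + (-4 - 3))) - 38 = -1469*(-3 + (4 - 7)) - 38 = -1469*(-3 - 3) - 38 = -1469*(-6) - 38 = 8814 - 38 = 8776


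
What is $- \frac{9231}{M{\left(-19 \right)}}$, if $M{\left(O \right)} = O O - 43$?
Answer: $- \frac{3077}{106} \approx -29.028$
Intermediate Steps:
$M{\left(O \right)} = -43 + O^{2}$ ($M{\left(O \right)} = O^{2} - 43 = -43 + O^{2}$)
$- \frac{9231}{M{\left(-19 \right)}} = - \frac{9231}{-43 + \left(-19\right)^{2}} = - \frac{9231}{-43 + 361} = - \frac{9231}{318} = \left(-9231\right) \frac{1}{318} = - \frac{3077}{106}$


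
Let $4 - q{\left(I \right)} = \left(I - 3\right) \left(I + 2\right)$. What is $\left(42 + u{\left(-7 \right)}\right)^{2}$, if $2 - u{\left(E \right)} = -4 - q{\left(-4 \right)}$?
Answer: $1444$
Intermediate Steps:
$q{\left(I \right)} = 4 - \left(-3 + I\right) \left(2 + I\right)$ ($q{\left(I \right)} = 4 - \left(I - 3\right) \left(I + 2\right) = 4 - \left(-3 + I\right) \left(2 + I\right)$)
$u{\left(E \right)} = -4$ ($u{\left(E \right)} = 2 - \left(-4 - \left(10 - 4 - \left(-4\right)^{2}\right)\right) = 2 - \left(-4 - \left(10 - 4 - 16\right)\right) = 2 - \left(-4 - -10\right) = 2 - \left(-4 + 10\right) = 2 - 6 = -4$)
$\left(42 + u{\left(-7 \right)}\right)^{2} = \left(42 - 4\right)^{2} = 38^{2} = 1444$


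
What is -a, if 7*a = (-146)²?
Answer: -21316/7 ≈ -3045.1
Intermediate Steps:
a = 21316/7 (a = (⅐)*(-146)² = (⅐)*21316 = 21316/7 ≈ 3045.1)
-a = -1*21316/7 = -21316/7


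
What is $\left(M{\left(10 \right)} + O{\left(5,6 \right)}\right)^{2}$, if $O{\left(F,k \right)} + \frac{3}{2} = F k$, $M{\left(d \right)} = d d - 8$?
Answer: $\frac{58081}{4} \approx 14520.0$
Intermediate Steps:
$M{\left(d \right)} = -8 + d^{2}$ ($M{\left(d \right)} = d^{2} - 8 = -8 + d^{2}$)
$O{\left(F,k \right)} = - \frac{3}{2} + F k$
$\left(M{\left(10 \right)} + O{\left(5,6 \right)}\right)^{2} = \left(\left(-8 + 10^{2}\right) + \left(- \frac{3}{2} + 5 \cdot 6\right)\right)^{2} = \left(\left(-8 + 100\right) + \left(- \frac{3}{2} + 30\right)\right)^{2} = \left(92 + \frac{57}{2}\right)^{2} = \left(\frac{241}{2}\right)^{2} = \frac{58081}{4}$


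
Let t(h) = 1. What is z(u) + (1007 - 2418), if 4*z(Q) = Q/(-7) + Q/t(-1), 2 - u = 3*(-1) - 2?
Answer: -2819/2 ≈ -1409.5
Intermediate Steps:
u = 7 (u = 2 - (3*(-1) - 2) = 2 - (-3 - 2) = 2 - 1*(-5) = 2 + 5 = 7)
z(Q) = 3*Q/14 (z(Q) = (Q/(-7) + Q/1)/4 = (Q*(-⅐) + Q*1)/4 = (-Q/7 + Q)/4 = (6*Q/7)/4 = 3*Q/14)
z(u) + (1007 - 2418) = (3/14)*7 + (1007 - 2418) = 3/2 - 1411 = -2819/2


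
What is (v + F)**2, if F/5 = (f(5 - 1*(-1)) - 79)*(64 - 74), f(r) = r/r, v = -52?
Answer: 14807104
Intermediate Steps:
f(r) = 1
F = 3900 (F = 5*((1 - 79)*(64 - 74)) = 5*(-78*(-10)) = 5*780 = 3900)
(v + F)**2 = (-52 + 3900)**2 = 3848**2 = 14807104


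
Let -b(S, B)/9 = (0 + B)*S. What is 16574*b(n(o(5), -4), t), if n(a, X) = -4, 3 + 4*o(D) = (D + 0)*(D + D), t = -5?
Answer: -2983320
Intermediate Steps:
o(D) = -¾ + D²/2 (o(D) = -¾ + ((D + 0)*(D + D))/4 = -¾ + (D*(2*D))/4 = -¾ + (2*D²)/4 = -¾ + D²/2)
b(S, B) = -9*B*S (b(S, B) = -9*(0 + B)*S = -9*B*S)
16574*b(n(o(5), -4), t) = 16574*(-9*(-5)*(-4)) = 16574*(-180) = -2983320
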